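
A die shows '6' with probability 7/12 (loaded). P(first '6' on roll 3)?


Geometric: P(X=3) = (1-p)^(k-1)×p = (5/12)^2×7/12 = 175/1728

P(X=3) = 175/1728 ≈ 10.13%


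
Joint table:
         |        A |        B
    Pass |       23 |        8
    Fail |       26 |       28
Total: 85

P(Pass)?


P(Pass) = (23+8)/85 = 31/85

P(Pass) = 31/85 ≈ 36.47%


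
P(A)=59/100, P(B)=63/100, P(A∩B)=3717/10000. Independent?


P(A)×P(B) = 3717/10000
P(A∩B) = 3717/10000
Equal ✓ → Independent

Yes, independent


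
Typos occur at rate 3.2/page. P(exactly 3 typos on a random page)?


Poisson(λ=3.2): P(X=3) = e^(-λ)×λ^k/k!
= e^(-3.2) × 3.2^3 / 3!
≈ 0.04076220398 × 32.768 / 6 ≈ 0.222616

P(X=3) ≈ 0.222616 ≈ 22.26%


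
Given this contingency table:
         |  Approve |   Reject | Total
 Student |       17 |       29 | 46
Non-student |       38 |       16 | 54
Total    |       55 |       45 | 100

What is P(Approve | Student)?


P(Approve | Student) = 17/(17+29) = 17/46

P(Approve|Student) = 17/46 ≈ 36.96%


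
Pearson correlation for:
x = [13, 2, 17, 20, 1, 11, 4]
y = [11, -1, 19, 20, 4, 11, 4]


n=7, Σx=68, Σy=68, Σxy=1005, Σx²=1000, Σy²=1036
r = (7×1005 - 68×68)/√((7×1000 - 68²)(7×1036 - 68²))
= 2411/√(2376×2628) = 2411/√6244128 ≈ 2411/2498.8253 ≈ 0.9649

r ≈ 0.9649


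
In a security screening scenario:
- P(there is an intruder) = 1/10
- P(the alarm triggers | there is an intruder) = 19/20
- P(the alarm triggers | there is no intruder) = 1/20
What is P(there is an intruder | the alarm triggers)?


Using Bayes' theorem:
P(A|B) = P(B|A)·P(A) / P(B)

P(the alarm triggers) = 19/20 × 1/10 + 1/20 × 9/10
= 19/200 + 9/200 = 7/50

P(there is an intruder|the alarm triggers) = (19/200) / (7/50) = 19/28

P(there is an intruder|the alarm triggers) = 19/28 ≈ 67.86%


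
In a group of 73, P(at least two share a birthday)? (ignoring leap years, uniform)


P(all different) = Π(365-i)/365 for i=0..72
= 0.000439
P(match) = 1 - 0.000439 = 0.999561

P ≈ 0.9996 ≈ 99.96%


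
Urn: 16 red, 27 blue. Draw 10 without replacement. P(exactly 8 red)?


Hypergeometric: C(16,8)×C(27,2)/C(43,10)
= 12870×351/1917334783 = 347490/147487291

P(X=8) = 347490/147487291 ≈ 0.24%


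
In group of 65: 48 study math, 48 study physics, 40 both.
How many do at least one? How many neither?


|A∪B| = 48+48-40 = 56
Neither = 65-56 = 9

At least one: 56; Neither: 9


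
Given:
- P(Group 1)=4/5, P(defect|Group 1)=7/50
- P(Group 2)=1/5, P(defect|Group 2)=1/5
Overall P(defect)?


P(B) = Σ P(B|Aᵢ)×P(Aᵢ)
  7/50×4/5 = 14/125
  1/5×1/5 = 1/25
Sum = 19/125

P(defect) = 19/125 ≈ 15.20%


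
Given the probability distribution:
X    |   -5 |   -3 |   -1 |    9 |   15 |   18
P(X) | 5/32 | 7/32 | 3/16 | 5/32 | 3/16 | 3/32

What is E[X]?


E[X] = Σ x·P(X=x)
= (-5)×(5/32) + (-3)×(7/32) + (-1)×(3/16) + (9)×(5/32) + (15)×(3/16) + (18)×(3/32)
= 137/32

E[X] = 137/32


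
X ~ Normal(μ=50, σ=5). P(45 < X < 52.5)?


z₁=(45-50)/5=-1.0, z₂=(52.5-50)/5=0.5
P = Φ(0.5) - Φ(-1.0) = 0.691462 - 0.158655 = 0.532807 ≈ 0.5328

P(45 < X < 52.5) ≈ 0.5328


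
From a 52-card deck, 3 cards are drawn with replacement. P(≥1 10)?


P(not a 10) = 48/52 = 12/13
P(none in 3 draws) = (12/13)^3 = 1728/2197
P(≥1 10) = 1 - 1728/2197 = 469/2197

P = 469/2197 ≈ 21.35%


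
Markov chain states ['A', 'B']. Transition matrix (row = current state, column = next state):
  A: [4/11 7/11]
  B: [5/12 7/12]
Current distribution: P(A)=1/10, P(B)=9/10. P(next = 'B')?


P(next=B) = Σᵢ P(now=i)×P(i→B)
= 1/10×7/11 + 9/10×7/12
= 7/110 + 21/40 = 259/440

P = 259/440 ≈ 0.5886


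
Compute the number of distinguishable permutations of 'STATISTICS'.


Letters: 10, freq: {'S': 3, 'T': 3, 'A': 1, 'I': 2, 'C': 1}
10!/(3!×3!×1!×2!×1!) = 3628800/72 = 50400

50400


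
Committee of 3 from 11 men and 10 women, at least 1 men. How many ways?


Count by #men:
  1M,2W: C(11,1)×C(10,2)=495
  2M,1W: C(11,2)×C(10,1)=550
  3M,0W: C(11,3)×C(10,0)=165
Total = 1210

1210


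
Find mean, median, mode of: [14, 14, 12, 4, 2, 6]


Sorted: [2, 4, 6, 12, 14, 14]
Mean = 52/6 = 26/3
Median = 9
Freq: {14: 2, 12: 1, 4: 1, 2: 1, 6: 1}
Mode: [14]

Mean=26/3, Median=9, Mode=14


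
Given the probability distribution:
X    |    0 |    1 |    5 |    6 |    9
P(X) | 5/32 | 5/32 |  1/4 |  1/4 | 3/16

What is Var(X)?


E[X] = 147/32
E[X²] = 979/32
Var(X) = E[X²] - (E[X])² = 979/32 - 21609/1024 = 9719/1024

Var(X) = 9719/1024 ≈ 9.4912


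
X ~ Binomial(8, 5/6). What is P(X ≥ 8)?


P(X ≥ 8) = Σ P(X=i) for i=8..8
P(X=8) = 390625/1679616
Sum = 390625/1679616

P(X ≥ 8) = 390625/1679616 ≈ 23.26%


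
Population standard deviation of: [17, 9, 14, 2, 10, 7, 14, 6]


Mean = 79/8
  (17-79/8)²=3249/64
  (9-79/8)²=49/64
  (14-79/8)²=1089/64
  (2-79/8)²=3969/64
  (10-79/8)²=1/64
  (7-79/8)²=529/64
  (14-79/8)²=1089/64
  (6-79/8)²=961/64
Σ(x-μ)² = 1367/8
σ² = (1367/8)/8 = 1367/64

σ = √(1367/64) ≈ 4.6216


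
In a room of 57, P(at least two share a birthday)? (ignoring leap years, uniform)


P(all different) = Π(365-i)/365 for i=0..56
= 0.009878
P(match) = 1 - 0.009878 = 0.990122

P ≈ 0.9901 ≈ 99.01%


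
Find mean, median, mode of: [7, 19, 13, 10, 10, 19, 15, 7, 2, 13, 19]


Sorted: [2, 7, 7, 10, 10, 13, 13, 15, 19, 19, 19]
Mean = 134/11
Median = 13
Freq: {7: 2, 19: 3, 13: 2, 10: 2, 15: 1, 2: 1}
Mode: [19]

Mean=134/11, Median=13, Mode=19


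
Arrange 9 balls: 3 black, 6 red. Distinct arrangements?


9!/(3!×6!) = 84

84


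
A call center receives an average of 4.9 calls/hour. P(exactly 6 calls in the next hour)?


Poisson(λ=4.9): P(X=6) = e^(-λ)×λ^k/k!
= e^(-4.9) × 4.9^6 / 6!
≈ 0.007446583071 × 13841.287201 / 720 ≈ 0.143153

P(X=6) ≈ 0.143153 ≈ 14.32%


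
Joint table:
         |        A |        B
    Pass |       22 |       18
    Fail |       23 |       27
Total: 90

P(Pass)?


P(Pass) = (22+18)/90 = 40/90 = 4/9

P(Pass) = 4/9 ≈ 44.44%


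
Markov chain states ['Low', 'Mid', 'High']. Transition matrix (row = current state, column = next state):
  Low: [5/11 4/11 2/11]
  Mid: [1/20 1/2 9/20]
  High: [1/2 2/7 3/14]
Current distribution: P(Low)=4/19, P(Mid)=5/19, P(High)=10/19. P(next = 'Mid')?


P(next=Mid) = Σᵢ P(now=i)×P(i→Mid)
= 4/19×4/11 + 5/19×1/2 + 10/19×2/7
= 16/209 + 5/38 + 20/133 = 1049/2926

P = 1049/2926 ≈ 0.3585


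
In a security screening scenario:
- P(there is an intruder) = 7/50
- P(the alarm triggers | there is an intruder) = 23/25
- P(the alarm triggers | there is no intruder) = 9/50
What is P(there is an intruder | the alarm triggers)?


Using Bayes' theorem:
P(A|B) = P(B|A)·P(A) / P(B)

P(the alarm triggers) = 23/25 × 7/50 + 9/50 × 43/50
= 161/1250 + 387/2500 = 709/2500

P(there is an intruder|the alarm triggers) = (161/1250) / (709/2500) = 322/709

P(there is an intruder|the alarm triggers) = 322/709 ≈ 45.42%


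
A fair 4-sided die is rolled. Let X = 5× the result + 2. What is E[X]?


E[die] = (1+4)/2 = 5/2
E[X] = 5×5/2 + 2 = 29/2

E[X] = 29/2


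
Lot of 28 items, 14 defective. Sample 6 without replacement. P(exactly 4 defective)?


Hypergeometric: C(14,4)×C(14,2)/C(28,6)
= 1001×91/376740 = 1001/4140

P(X=4) = 1001/4140 ≈ 24.18%


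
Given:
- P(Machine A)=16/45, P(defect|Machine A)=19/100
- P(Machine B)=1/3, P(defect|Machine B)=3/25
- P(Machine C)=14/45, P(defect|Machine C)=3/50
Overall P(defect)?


P(B) = Σ P(B|Aᵢ)×P(Aᵢ)
  19/100×16/45 = 76/1125
  3/25×1/3 = 1/25
  3/50×14/45 = 7/375
Sum = 142/1125

P(defect) = 142/1125 ≈ 12.62%


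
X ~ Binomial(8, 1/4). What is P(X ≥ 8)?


P(X ≥ 8) = Σ P(X=i) for i=8..8
P(X=8) = 1/65536
Sum = 1/65536

P(X ≥ 8) = 1/65536 ≈ 0.00%


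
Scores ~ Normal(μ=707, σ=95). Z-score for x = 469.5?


z = (x - μ)/σ = (469.5 - 707)/95 = -2.5

z = -2.5


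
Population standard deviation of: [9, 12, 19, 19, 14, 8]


Mean = 81/6 = 27/2
  (9-27/2)²=81/4
  (12-27/2)²=9/4
  (19-27/2)²=121/4
  (19-27/2)²=121/4
  (14-27/2)²=1/4
  (8-27/2)²=121/4
Σ(x-μ)² = 227/2
σ² = (227/2)/6 = 227/12

σ = √(227/12) ≈ 4.3493


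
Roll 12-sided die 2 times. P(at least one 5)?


P(no 5)^2 = (11/12)^2 = 121/144
P(≥1) = 1 - 121/144 = 23/144

P = 23/144 ≈ 15.97%


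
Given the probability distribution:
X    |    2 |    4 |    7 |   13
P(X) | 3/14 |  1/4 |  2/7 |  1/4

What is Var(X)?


E[X] = 187/28
E[X²] = 1711/28
Var(X) = E[X²] - (E[X])² = 1711/28 - 34969/784 = 12939/784

Var(X) = 12939/784 ≈ 16.5038


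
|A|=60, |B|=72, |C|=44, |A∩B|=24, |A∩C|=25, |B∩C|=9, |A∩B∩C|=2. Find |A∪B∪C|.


|A∪B∪C| = 60+72+44-24-25-9+2 = 120

|A∪B∪C| = 120


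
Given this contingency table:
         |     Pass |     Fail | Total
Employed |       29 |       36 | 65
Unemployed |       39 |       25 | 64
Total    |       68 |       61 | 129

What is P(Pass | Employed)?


P(Pass | Employed) = 29/(29+36) = 29/65

P(Pass|Employed) = 29/65 ≈ 44.62%


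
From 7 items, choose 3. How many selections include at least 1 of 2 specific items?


Complement: C(7,3) - C(5,3) = 35 - 10 = 25

25


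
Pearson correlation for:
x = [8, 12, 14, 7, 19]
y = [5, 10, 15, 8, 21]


n=5, Σx=60, Σy=59, Σxy=825, Σx²=814, Σy²=855
r = (5×825 - 60×59)/√((5×814 - 60²)(5×855 - 59²))
= 585/√(470×794) = 585/√373180 ≈ 585/610.8846 ≈ 0.9576

r ≈ 0.9576


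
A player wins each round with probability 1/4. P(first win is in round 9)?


Geometric: P(X=9) = (1-p)^(k-1)×p = (3/4)^8×1/4 = 6561/262144

P(X=9) = 6561/262144 ≈ 2.50%


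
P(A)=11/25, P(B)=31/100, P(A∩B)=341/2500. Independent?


P(A)×P(B) = 341/2500
P(A∩B) = 341/2500
Equal ✓ → Independent

Yes, independent


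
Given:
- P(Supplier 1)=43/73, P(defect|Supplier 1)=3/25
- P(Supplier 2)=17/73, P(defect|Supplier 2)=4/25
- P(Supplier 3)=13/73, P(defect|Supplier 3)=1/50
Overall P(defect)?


P(B) = Σ P(B|Aᵢ)×P(Aᵢ)
  3/25×43/73 = 129/1825
  4/25×17/73 = 68/1825
  1/50×13/73 = 13/3650
Sum = 407/3650

P(defect) = 407/3650 ≈ 11.15%


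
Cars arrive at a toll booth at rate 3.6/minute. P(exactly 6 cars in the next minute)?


Poisson(λ=3.6): P(X=6) = e^(-λ)×λ^k/k!
= e^(-3.6) × 3.6^6 / 6!
≈ 0.02732372245 × 2176.782336 / 720 ≈ 0.082608

P(X=6) ≈ 0.082608 ≈ 8.26%


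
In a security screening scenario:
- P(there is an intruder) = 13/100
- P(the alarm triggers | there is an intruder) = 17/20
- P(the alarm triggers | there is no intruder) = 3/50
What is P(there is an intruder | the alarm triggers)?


Using Bayes' theorem:
P(A|B) = P(B|A)·P(A) / P(B)

P(the alarm triggers) = 17/20 × 13/100 + 3/50 × 87/100
= 221/2000 + 261/5000 = 1627/10000

P(there is an intruder|the alarm triggers) = (221/2000) / (1627/10000) = 1105/1627

P(there is an intruder|the alarm triggers) = 1105/1627 ≈ 67.92%


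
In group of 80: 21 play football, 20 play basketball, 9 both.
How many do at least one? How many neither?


|A∪B| = 21+20-9 = 32
Neither = 80-32 = 48

At least one: 32; Neither: 48


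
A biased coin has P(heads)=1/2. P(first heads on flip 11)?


Geometric: P(X=11) = (1-p)^(k-1)×p = (1/2)^10×1/2 = 1/2048

P(X=11) = 1/2048 ≈ 0.05%


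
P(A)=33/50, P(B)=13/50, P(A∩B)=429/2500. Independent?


P(A)×P(B) = 429/2500
P(A∩B) = 429/2500
Equal ✓ → Independent

Yes, independent


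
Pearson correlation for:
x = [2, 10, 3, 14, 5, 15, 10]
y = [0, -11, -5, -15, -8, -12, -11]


n=7, Σx=59, Σy=-62, Σxy=-665, Σx²=659, Σy²=700
r = (7×(-665) - 59×(-62))/√((7×659 - 59²)(7×700 - (-62)²))
= -997/√(1132×1056) = -997/√1195392 ≈ -997/1093.3398 ≈ -0.9119

r ≈ -0.9119


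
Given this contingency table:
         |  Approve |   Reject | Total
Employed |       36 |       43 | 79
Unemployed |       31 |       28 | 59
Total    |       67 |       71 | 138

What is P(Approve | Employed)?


P(Approve | Employed) = 36/(36+43) = 36/79

P(Approve|Employed) = 36/79 ≈ 45.57%


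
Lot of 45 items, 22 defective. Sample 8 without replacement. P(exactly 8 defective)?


Hypergeometric: C(22,8)×C(23,0)/C(45,8)
= 319770×1/215553195 = 34/22919

P(X=8) = 34/22919 ≈ 0.15%


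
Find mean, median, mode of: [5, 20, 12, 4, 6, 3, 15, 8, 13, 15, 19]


Sorted: [3, 4, 5, 6, 8, 12, 13, 15, 15, 19, 20]
Mean = 120/11
Median = 12
Freq: {5: 1, 20: 1, 12: 1, 4: 1, 6: 1, 3: 1, 15: 2, 8: 1, 13: 1, 19: 1}
Mode: [15]

Mean=120/11, Median=12, Mode=15


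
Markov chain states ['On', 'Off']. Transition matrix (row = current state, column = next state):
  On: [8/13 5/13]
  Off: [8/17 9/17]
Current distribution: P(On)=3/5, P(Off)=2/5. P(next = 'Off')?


P(next=Off) = Σᵢ P(now=i)×P(i→Off)
= 3/5×5/13 + 2/5×9/17
= 3/13 + 18/85 = 489/1105

P = 489/1105 ≈ 0.4425


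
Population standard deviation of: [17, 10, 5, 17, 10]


Mean = 59/5
  (17-59/5)²=676/25
  (10-59/5)²=81/25
  (5-59/5)²=1156/25
  (17-59/5)²=676/25
  (10-59/5)²=81/25
Σ(x-μ)² = 534/5
σ² = (534/5)/5 = 534/25

σ = √(534/25) ≈ 4.6217


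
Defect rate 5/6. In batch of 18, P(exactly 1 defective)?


Binomial: P(X=1) = C(18,1)×p^1×(1-p)^17
= 18 × 5/6 × 1/16926659444736 = 5/5642219814912

P(X=1) = 5/5642219814912 ≈ 0.00%


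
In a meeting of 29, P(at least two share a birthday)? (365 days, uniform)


P(all different) = Π(365-i)/365 for i=0..28
= 0.319031
P(match) = 1 - 0.319031 = 0.680969

P ≈ 0.6810 ≈ 68.10%


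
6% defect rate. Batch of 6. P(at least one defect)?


P(all good) = (47/50)^6 = 10779215329/15625000000
P(≥1 defect) = 4845784671/15625000000

P = 4845784671/15625000000 ≈ 31.01%


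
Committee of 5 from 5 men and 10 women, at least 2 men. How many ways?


Count by #men:
  2M,3W: C(5,2)×C(10,3)=1200
  3M,2W: C(5,3)×C(10,2)=450
  4M,1W: C(5,4)×C(10,1)=50
  5M,0W: C(5,5)×C(10,0)=1
Total = 1701

1701


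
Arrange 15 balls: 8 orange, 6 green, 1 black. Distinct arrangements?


15!/(8!×6!×1!) = 45045

45045


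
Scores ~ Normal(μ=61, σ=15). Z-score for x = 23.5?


z = (x - μ)/σ = (23.5 - 61)/15 = -2.5

z = -2.5


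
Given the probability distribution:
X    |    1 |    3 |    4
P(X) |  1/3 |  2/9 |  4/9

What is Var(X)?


E[X] = 25/9
E[X²] = 85/9
Var(X) = E[X²] - (E[X])² = 85/9 - 625/81 = 140/81

Var(X) = 140/81 ≈ 1.7284


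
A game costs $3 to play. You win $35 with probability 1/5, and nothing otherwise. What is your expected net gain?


E[gain] = (35-3)×1/5 + (-3)×4/5
= 32/5 - 12/5 = 4

Expected net gain = $4 ≈ $4.00


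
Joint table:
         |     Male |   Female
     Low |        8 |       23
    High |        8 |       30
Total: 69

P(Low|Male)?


P(Low|Male) = 8/(8+8) = 8/16 = 1/2

P = 1/2 ≈ 50.00%


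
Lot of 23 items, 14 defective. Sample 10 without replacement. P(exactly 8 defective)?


Hypergeometric: C(14,8)×C(9,2)/C(23,10)
= 3003×36/1144066 = 702/7429

P(X=8) = 702/7429 ≈ 9.45%


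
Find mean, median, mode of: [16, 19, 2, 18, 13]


Sorted: [2, 13, 16, 18, 19]
Mean = 68/5
Median = 16
Freq: {16: 1, 19: 1, 2: 1, 18: 1, 13: 1}
Mode: No mode

Mean=68/5, Median=16, Mode=No mode


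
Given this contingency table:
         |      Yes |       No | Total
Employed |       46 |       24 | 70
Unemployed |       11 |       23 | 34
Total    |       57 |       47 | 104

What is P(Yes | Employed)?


P(Yes | Employed) = 46/(46+24) = 46/70 = 23/35

P(Yes|Employed) = 23/35 ≈ 65.71%


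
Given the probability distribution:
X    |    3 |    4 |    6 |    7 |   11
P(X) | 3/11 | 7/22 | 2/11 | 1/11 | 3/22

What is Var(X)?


E[X] = 117/22
E[X²] = 771/22
Var(X) = E[X²] - (E[X])² = 771/22 - 13689/484 = 3273/484

Var(X) = 3273/484 ≈ 6.7624


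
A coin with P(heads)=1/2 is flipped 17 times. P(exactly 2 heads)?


Binomial: P(X=2) = C(17,2)×p^2×(1-p)^15
= 136 × 1/4 × 1/32768 = 17/16384

P(X=2) = 17/16384 ≈ 0.10%


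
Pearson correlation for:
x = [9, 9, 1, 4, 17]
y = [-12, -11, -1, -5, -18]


n=5, Σx=40, Σy=-47, Σxy=-534, Σx²=468, Σy²=615
r = (5×(-534) - 40×(-47))/√((5×468 - 40²)(5×615 - (-47)²))
= -790/√(740×866) = -790/√640840 ≈ -790/800.5248 ≈ -0.9869

r ≈ -0.9869


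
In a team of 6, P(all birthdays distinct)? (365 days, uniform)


P(all different) = Π(365-i)/365 for i=0..5
= (365/365)×(364/365)×...×(360/365)
= 0.959538

P ≈ 0.9595 ≈ 95.95%


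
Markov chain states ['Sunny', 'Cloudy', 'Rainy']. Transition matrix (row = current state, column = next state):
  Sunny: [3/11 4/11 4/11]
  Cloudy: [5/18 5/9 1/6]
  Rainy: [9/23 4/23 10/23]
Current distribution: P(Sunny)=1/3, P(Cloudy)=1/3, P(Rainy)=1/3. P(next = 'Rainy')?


P(next=Rainy) = Σᵢ P(now=i)×P(i→Rainy)
= 1/3×4/11 + 1/3×1/6 + 1/3×10/23
= 4/33 + 1/18 + 10/69 = 1465/4554

P = 1465/4554 ≈ 0.3217


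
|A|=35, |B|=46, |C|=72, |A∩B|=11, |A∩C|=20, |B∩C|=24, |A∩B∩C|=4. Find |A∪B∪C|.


|A∪B∪C| = 35+46+72-11-20-24+4 = 102

|A∪B∪C| = 102


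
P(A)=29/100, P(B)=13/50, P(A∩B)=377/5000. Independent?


P(A)×P(B) = 377/5000
P(A∩B) = 377/5000
Equal ✓ → Independent

Yes, independent


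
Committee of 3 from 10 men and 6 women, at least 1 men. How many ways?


Count by #men:
  1M,2W: C(10,1)×C(6,2)=150
  2M,1W: C(10,2)×C(6,1)=270
  3M,0W: C(10,3)×C(6,0)=120
Total = 540

540


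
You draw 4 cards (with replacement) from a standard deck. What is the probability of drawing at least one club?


P(not a club) = 39/52 = 3/4
P(none in 4 draws) = (3/4)^4 = 81/256
P(≥1 club) = 1 - 81/256 = 175/256

P = 175/256 ≈ 68.36%


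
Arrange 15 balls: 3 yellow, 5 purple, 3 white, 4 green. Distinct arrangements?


15!/(3!×5!×3!×4!) = 12612600

12612600


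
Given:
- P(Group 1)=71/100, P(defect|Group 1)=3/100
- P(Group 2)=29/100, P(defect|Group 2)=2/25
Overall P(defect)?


P(B) = Σ P(B|Aᵢ)×P(Aᵢ)
  3/100×71/100 = 213/10000
  2/25×29/100 = 29/1250
Sum = 89/2000

P(defect) = 89/2000 ≈ 4.45%


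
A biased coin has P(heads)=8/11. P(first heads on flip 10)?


Geometric: P(X=10) = (1-p)^(k-1)×p = (3/11)^9×8/11 = 157464/25937424601

P(X=10) = 157464/25937424601 ≈ 0.00%


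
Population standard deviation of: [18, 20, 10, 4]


Mean = 52/4 = 13
  (18-13)²=25
  (20-13)²=49
  (10-13)²=9
  (4-13)²=81
Σ(x-μ)² = 164
σ² = 164/4 = 41

σ = √(41) ≈ 6.4031


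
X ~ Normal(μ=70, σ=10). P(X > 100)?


z = (100-70)/10 = 3.0
P(X > 100) = 1 - P(Z ≤ 3.0) = 1 - 0.9987 = 0.0013

P(X > 100) ≈ 0.0013


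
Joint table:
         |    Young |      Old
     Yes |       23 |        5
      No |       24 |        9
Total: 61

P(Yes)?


P(Yes) = (23+5)/61 = 28/61

P(Yes) = 28/61 ≈ 45.90%


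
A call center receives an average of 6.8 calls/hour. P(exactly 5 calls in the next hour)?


Poisson(λ=6.8): P(X=5) = e^(-λ)×λ^k/k!
= e^(-6.8) × 6.8^5 / 5!
≈ 0.001113775148 × 14539.33568 / 120 ≈ 0.134946

P(X=5) ≈ 0.134946 ≈ 13.49%


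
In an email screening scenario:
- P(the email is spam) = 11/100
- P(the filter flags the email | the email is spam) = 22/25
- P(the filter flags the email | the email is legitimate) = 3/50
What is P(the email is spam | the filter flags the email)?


Using Bayes' theorem:
P(A|B) = P(B|A)·P(A) / P(B)

P(the filter flags the email) = 22/25 × 11/100 + 3/50 × 89/100
= 121/1250 + 267/5000 = 751/5000

P(the email is spam|the filter flags the email) = (121/1250) / (751/5000) = 484/751

P(the email is spam|the filter flags the email) = 484/751 ≈ 64.45%


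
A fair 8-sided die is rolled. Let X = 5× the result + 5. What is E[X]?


E[die] = (1+8)/2 = 9/2
E[X] = 5×9/2 + 5 = 55/2

E[X] = 55/2


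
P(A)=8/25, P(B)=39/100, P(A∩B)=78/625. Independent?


P(A)×P(B) = 78/625
P(A∩B) = 78/625
Equal ✓ → Independent

Yes, independent


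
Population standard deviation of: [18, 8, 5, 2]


Mean = 33/4
  (18-33/4)²=1521/16
  (8-33/4)²=1/16
  (5-33/4)²=169/16
  (2-33/4)²=625/16
Σ(x-μ)² = 579/4
σ² = (579/4)/4 = 579/16

σ = √(579/16) ≈ 6.0156


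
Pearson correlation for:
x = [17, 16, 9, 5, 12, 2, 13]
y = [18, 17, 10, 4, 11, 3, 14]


n=7, Σx=74, Σy=77, Σxy=1008, Σx²=968, Σy²=1055
r = (7×1008 - 74×77)/√((7×968 - 74²)(7×1055 - 77²))
= 1358/√(1300×1456) = 1358/√1892800 ≈ 1358/1375.7907 ≈ 0.9871

r ≈ 0.9871


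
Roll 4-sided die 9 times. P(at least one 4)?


P(no 4)^9 = (3/4)^9 = 19683/262144
P(≥1) = 1 - 19683/262144 = 242461/262144

P = 242461/262144 ≈ 92.49%


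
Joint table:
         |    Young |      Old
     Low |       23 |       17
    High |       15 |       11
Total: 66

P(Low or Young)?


P(Low∨Young) = P(Low) + P(Young) - P(Low∧Young)
= (40 + 38 - 23)/66 = 55/66 = 5/6

P = 5/6 ≈ 83.33%


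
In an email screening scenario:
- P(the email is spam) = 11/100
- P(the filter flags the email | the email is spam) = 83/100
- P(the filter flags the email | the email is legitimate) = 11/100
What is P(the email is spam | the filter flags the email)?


Using Bayes' theorem:
P(A|B) = P(B|A)·P(A) / P(B)

P(the filter flags the email) = 83/100 × 11/100 + 11/100 × 89/100
= 913/10000 + 979/10000 = 473/2500

P(the email is spam|the filter flags the email) = (913/10000) / (473/2500) = 83/172

P(the email is spam|the filter flags the email) = 83/172 ≈ 48.26%


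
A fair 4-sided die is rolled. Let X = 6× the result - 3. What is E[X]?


E[die] = (1+4)/2 = 5/2
E[X] = 6×5/2 - 3 = 12

E[X] = 12


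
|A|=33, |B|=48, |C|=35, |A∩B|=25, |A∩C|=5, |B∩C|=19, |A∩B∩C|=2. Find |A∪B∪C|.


|A∪B∪C| = 33+48+35-25-5-19+2 = 69

|A∪B∪C| = 69


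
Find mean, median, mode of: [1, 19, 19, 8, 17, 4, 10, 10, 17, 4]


Sorted: [1, 4, 4, 8, 10, 10, 17, 17, 19, 19]
Mean = 109/10
Median = 10
Freq: {1: 1, 19: 2, 8: 1, 17: 2, 4: 2, 10: 2}
Mode: [4, 10, 17, 19]

Mean=109/10, Median=10, Mode=[4, 10, 17, 19]


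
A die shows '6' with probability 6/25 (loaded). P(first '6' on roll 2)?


Geometric: P(X=2) = (1-p)^(k-1)×p = (19/25)^1×6/25 = 114/625

P(X=2) = 114/625 ≈ 18.24%


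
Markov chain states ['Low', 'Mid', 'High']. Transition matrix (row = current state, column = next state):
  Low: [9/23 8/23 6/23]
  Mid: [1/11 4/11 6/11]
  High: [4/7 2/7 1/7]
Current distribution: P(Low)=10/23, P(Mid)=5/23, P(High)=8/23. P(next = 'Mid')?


P(next=Mid) = Σᵢ P(now=i)×P(i→Mid)
= 10/23×8/23 + 5/23×4/11 + 8/23×2/7
= 80/529 + 20/253 + 16/161 = 13428/40733

P = 13428/40733 ≈ 0.3297


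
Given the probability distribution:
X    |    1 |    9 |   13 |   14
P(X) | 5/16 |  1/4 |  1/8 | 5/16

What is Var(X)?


E[X] = 137/16
E[X²] = 1647/16
Var(X) = E[X²] - (E[X])² = 1647/16 - 18769/256 = 7583/256

Var(X) = 7583/256 ≈ 29.6211


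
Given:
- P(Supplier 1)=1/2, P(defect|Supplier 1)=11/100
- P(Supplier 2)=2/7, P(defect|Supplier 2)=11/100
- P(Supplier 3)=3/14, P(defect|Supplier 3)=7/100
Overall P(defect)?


P(B) = Σ P(B|Aᵢ)×P(Aᵢ)
  11/100×1/2 = 11/200
  11/100×2/7 = 11/350
  7/100×3/14 = 3/200
Sum = 71/700

P(defect) = 71/700 ≈ 10.14%


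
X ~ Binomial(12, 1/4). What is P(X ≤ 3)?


P(X ≤ 3) = Σ P(X=i) for i=0..3
P(X=0) = 531441/16777216
P(X=1) = 531441/4194304
P(X=2) = 1948617/8388608
P(X=3) = 1082565/4194304
Sum = 10884699/16777216

P(X ≤ 3) = 10884699/16777216 ≈ 64.88%


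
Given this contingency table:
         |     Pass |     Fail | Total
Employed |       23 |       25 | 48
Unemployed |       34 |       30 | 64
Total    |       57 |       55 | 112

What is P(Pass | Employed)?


P(Pass | Employed) = 23/(23+25) = 23/48

P(Pass|Employed) = 23/48 ≈ 47.92%


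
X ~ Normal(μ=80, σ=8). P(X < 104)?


z = (104-80)/8 = 3.0
P(Z < 3.0) = 0.9987

P(X < 104) ≈ 0.9987


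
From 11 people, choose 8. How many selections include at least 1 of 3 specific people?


Complement: C(11,8) - C(8,8) = 165 - 1 = 164

164


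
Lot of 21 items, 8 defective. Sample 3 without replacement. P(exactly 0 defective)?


Hypergeometric: C(8,0)×C(13,3)/C(21,3)
= 1×286/1330 = 143/665

P(X=0) = 143/665 ≈ 21.50%


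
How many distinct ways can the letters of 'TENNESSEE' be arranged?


Letters: 9, freq: {'T': 1, 'E': 4, 'N': 2, 'S': 2}
9!/(1!×4!×2!×2!) = 362880/96 = 3780

3780


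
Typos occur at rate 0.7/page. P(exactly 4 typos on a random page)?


Poisson(λ=0.7): P(X=4) = e^(-λ)×λ^k/k!
= e^(-0.7) × 0.7^4 / 4!
≈ 0.4965853038 × 0.2401 / 24 ≈ 0.004968

P(X=4) ≈ 0.004968 ≈ 0.50%


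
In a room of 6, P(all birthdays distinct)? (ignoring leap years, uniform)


P(all different) = Π(365-i)/365 for i=0..5
= (365/365)×(364/365)×...×(360/365)
= 0.959538

P ≈ 0.9595 ≈ 95.95%


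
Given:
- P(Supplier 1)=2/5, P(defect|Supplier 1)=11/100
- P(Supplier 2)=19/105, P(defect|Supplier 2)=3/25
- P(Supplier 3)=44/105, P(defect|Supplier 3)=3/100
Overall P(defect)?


P(B) = Σ P(B|Aᵢ)×P(Aᵢ)
  11/100×2/5 = 11/250
  3/25×19/105 = 19/875
  3/100×44/105 = 11/875
Sum = 137/1750

P(defect) = 137/1750 ≈ 7.83%


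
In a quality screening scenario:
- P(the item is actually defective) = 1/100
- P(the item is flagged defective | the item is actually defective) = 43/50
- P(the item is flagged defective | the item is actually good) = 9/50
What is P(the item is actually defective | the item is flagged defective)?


Using Bayes' theorem:
P(A|B) = P(B|A)·P(A) / P(B)

P(the item is flagged defective) = 43/50 × 1/100 + 9/50 × 99/100
= 43/5000 + 891/5000 = 467/2500

P(the item is actually defective|the item is flagged defective) = (43/5000) / (467/2500) = 43/934

P(the item is actually defective|the item is flagged defective) = 43/934 ≈ 4.60%


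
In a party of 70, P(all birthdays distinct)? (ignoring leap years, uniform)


P(all different) = Π(365-i)/365 for i=0..69
= (365/365)×(364/365)×...×(296/365)
= 0.000840

P ≈ 0.0008 ≈ 0.08%


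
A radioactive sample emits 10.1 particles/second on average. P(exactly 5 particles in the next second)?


Poisson(λ=10.1): P(X=5) = e^(-λ)×λ^k/k!
= e^(-10.1) × 10.1^5 / 5!
≈ 4.107955523e-05 × 105101.00501 / 120 ≈ 0.035979

P(X=5) ≈ 0.035979 ≈ 3.60%


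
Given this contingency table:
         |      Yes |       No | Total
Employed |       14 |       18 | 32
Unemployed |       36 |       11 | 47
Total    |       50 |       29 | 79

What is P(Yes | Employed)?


P(Yes | Employed) = 14/(14+18) = 14/32 = 7/16

P(Yes|Employed) = 7/16 ≈ 43.75%


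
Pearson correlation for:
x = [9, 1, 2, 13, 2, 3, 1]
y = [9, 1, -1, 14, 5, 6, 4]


n=7, Σx=31, Σy=38, Σxy=294, Σx²=269, Σy²=356
r = (7×294 - 31×38)/√((7×269 - 31²)(7×356 - 38²))
= 880/√(922×1048) = 880/√966256 ≈ 880/982.9832 ≈ 0.8952

r ≈ 0.8952


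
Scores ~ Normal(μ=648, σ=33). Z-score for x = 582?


z = (x - μ)/σ = (582 - 648)/33 = -2.0

z = -2.0


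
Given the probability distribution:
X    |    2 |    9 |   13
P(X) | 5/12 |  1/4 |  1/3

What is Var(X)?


E[X] = 89/12
E[X²] = 313/4
Var(X) = E[X²] - (E[X])² = 313/4 - 7921/144 = 3347/144

Var(X) = 3347/144 ≈ 23.2431


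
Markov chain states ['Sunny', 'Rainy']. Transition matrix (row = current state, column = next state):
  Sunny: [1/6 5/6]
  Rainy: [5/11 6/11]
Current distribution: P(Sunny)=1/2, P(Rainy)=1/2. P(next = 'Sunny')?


P(next=Sunny) = Σᵢ P(now=i)×P(i→Sunny)
= 1/2×1/6 + 1/2×5/11
= 1/12 + 5/22 = 41/132

P = 41/132 ≈ 0.3106


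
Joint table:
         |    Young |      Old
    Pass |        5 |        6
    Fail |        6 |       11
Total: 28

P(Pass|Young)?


P(Pass|Young) = 5/(5+6) = 5/11

P = 5/11 ≈ 45.45%


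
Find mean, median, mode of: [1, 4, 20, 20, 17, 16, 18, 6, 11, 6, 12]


Sorted: [1, 4, 6, 6, 11, 12, 16, 17, 18, 20, 20]
Mean = 131/11
Median = 12
Freq: {1: 1, 4: 1, 20: 2, 17: 1, 16: 1, 18: 1, 6: 2, 11: 1, 12: 1}
Mode: [6, 20]

Mean=131/11, Median=12, Mode=[6, 20]


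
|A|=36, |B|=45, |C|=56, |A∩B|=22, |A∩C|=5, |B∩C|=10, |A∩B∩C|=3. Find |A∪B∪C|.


|A∪B∪C| = 36+45+56-22-5-10+3 = 103

|A∪B∪C| = 103


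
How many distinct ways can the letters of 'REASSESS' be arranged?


Letters: 8, freq: {'R': 1, 'E': 2, 'A': 1, 'S': 4}
8!/(1!×2!×1!×4!) = 40320/48 = 840

840


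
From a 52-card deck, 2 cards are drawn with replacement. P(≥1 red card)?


P(not a red card) = 26/52 = 1/2
P(none in 2 draws) = (1/2)^2 = 1/4
P(≥1 red card) = 1 - 1/4 = 3/4

P = 3/4 ≈ 75.00%


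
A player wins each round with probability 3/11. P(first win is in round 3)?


Geometric: P(X=3) = (1-p)^(k-1)×p = (8/11)^2×3/11 = 192/1331

P(X=3) = 192/1331 ≈ 14.43%


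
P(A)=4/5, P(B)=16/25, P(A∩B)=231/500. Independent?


P(A)×P(B) = 64/125
P(A∩B) = 231/500
Not equal → NOT independent

No, not independent


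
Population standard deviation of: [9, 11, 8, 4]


Mean = 32/4 = 8
  (9-8)²=1
  (11-8)²=9
  (8-8)²=0
  (4-8)²=16
Σ(x-μ)² = 26
σ² = 26/4 = 13/2

σ = √(13/2) ≈ 2.5495


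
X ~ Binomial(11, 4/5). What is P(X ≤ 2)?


P(X ≤ 2) = Σ P(X=i) for i=0..2
P(X=0) = 1/48828125
P(X=1) = 44/48828125
P(X=2) = 176/9765625
Sum = 37/1953125

P(X ≤ 2) = 37/1953125 ≈ 0.00%


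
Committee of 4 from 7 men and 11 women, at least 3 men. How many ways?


Count by #men:
  3M,1W: C(7,3)×C(11,1)=385
  4M,0W: C(7,4)×C(11,0)=35
Total = 420

420


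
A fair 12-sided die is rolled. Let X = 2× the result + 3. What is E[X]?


E[die] = (1+12)/2 = 13/2
E[X] = 2×13/2 + 3 = 16

E[X] = 16


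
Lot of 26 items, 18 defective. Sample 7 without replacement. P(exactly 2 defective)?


Hypergeometric: C(18,2)×C(8,5)/C(26,7)
= 153×56/657800 = 1071/82225

P(X=2) = 1071/82225 ≈ 1.30%


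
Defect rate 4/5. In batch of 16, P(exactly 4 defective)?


Binomial: P(X=4) = C(16,4)×p^4×(1-p)^12
= 1820 × 256/625 × 1/244140625 = 93184/30517578125

P(X=4) = 93184/30517578125 ≈ 0.00%


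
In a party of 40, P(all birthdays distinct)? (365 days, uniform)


P(all different) = Π(365-i)/365 for i=0..39
= (365/365)×(364/365)×...×(326/365)
= 0.108768

P ≈ 0.1088 ≈ 10.88%


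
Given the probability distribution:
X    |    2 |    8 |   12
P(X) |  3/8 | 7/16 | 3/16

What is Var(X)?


E[X] = 13/2
E[X²] = 113/2
Var(X) = E[X²] - (E[X])² = 113/2 - 169/4 = 57/4

Var(X) = 57/4 ≈ 14.2500


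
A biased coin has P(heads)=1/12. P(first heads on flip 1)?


Geometric: P(X=1) = (1-p)^(k-1)×p = (11/12)^0×1/12 = 1/12

P(X=1) = 1/12 ≈ 8.33%


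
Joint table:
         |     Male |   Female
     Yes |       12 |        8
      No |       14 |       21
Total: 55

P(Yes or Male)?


P(Yes∨Male) = P(Yes) + P(Male) - P(Yes∧Male)
= (20 + 26 - 12)/55 = 34/55

P = 34/55 ≈ 61.82%


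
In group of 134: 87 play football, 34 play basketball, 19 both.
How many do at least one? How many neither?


|A∪B| = 87+34-19 = 102
Neither = 134-102 = 32

At least one: 102; Neither: 32


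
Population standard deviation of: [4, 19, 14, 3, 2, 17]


Mean = 59/6
  (4-59/6)²=1225/36
  (19-59/6)²=3025/36
  (14-59/6)²=625/36
  (3-59/6)²=1681/36
  (2-59/6)²=2209/36
  (17-59/6)²=1849/36
Σ(x-μ)² = 1769/6
σ² = (1769/6)/6 = 1769/36

σ = √(1769/36) ≈ 7.0099


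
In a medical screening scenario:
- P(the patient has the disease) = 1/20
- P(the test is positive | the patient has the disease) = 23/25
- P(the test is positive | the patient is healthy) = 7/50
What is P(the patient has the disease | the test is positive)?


Using Bayes' theorem:
P(A|B) = P(B|A)·P(A) / P(B)

P(the test is positive) = 23/25 × 1/20 + 7/50 × 19/20
= 23/500 + 133/1000 = 179/1000

P(the patient has the disease|the test is positive) = (23/500) / (179/1000) = 46/179

P(the patient has the disease|the test is positive) = 46/179 ≈ 25.70%


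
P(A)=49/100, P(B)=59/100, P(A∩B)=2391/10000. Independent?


P(A)×P(B) = 2891/10000
P(A∩B) = 2391/10000
Not equal → NOT independent

No, not independent


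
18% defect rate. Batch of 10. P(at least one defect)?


P(all good) = (41/50)^10 = 13422659310152401/97656250000000000
P(≥1 defect) = 84233590689847599/97656250000000000

P = 84233590689847599/97656250000000000 ≈ 86.26%


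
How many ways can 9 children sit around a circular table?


Circular arrangements of 9 distinct objects: fix one position to break rotational symmetry.
(n-1)! = 8! = 40320

40320


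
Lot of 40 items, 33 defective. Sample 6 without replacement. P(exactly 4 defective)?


Hypergeometric: C(33,4)×C(7,2)/C(40,6)
= 40920×21/3838380 = 2046/9139

P(X=4) = 2046/9139 ≈ 22.39%


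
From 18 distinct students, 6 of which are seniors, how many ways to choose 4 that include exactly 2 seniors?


Choose 2 of the 6 seniors and 2 of the other 12 students:
C(6,2)×C(12,2) = 15×66 = 990

990


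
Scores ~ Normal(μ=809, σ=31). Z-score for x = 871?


z = (x - μ)/σ = (871 - 809)/31 = 2.0

z = 2.0


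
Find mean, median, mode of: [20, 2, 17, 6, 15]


Sorted: [2, 6, 15, 17, 20]
Mean = 60/5 = 12
Median = 15
Freq: {20: 1, 2: 1, 17: 1, 6: 1, 15: 1}
Mode: No mode

Mean=12, Median=15, Mode=No mode


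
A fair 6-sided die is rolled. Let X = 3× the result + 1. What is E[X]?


E[die] = (1+6)/2 = 7/2
E[X] = 3×7/2 + 1 = 23/2

E[X] = 23/2


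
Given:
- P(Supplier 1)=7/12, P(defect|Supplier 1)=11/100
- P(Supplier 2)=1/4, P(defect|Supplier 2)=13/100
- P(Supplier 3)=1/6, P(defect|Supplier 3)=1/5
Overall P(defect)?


P(B) = Σ P(B|Aᵢ)×P(Aᵢ)
  11/100×7/12 = 77/1200
  13/100×1/4 = 13/400
  1/5×1/6 = 1/30
Sum = 13/100

P(defect) = 13/100 ≈ 13.00%


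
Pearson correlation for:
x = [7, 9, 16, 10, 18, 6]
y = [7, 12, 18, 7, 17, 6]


n=6, Σx=66, Σy=67, Σxy=857, Σx²=846, Σy²=891
r = (6×857 - 66×67)/√((6×846 - 66²)(6×891 - 67²))
= 720/√(720×857) = 720/√617040 ≈ 720/785.5189 ≈ 0.9166

r ≈ 0.9166


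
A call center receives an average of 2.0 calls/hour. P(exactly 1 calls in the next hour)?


Poisson(λ=2.0): P(X=1) = e^(-λ)×λ^k/k!
= e^(-2.0) × 2.0^1 / 1!
≈ 0.1353352832 × 2 / 1 ≈ 0.270671

P(X=1) ≈ 0.270671 ≈ 27.07%


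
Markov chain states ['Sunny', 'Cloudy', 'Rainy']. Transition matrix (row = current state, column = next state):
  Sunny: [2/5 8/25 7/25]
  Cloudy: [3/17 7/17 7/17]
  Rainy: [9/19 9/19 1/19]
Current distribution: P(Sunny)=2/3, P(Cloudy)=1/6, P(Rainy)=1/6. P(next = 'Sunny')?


P(next=Sunny) = Σᵢ P(now=i)×P(i→Sunny)
= 2/3×2/5 + 1/6×3/17 + 1/6×9/19
= 4/15 + 1/34 + 3/38 = 1817/4845

P = 1817/4845 ≈ 0.3750


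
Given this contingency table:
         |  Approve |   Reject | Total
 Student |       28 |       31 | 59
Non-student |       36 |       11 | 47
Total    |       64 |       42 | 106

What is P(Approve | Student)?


P(Approve | Student) = 28/(28+31) = 28/59

P(Approve|Student) = 28/59 ≈ 47.46%


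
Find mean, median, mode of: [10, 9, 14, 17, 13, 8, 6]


Sorted: [6, 8, 9, 10, 13, 14, 17]
Mean = 77/7 = 11
Median = 10
Freq: {10: 1, 9: 1, 14: 1, 17: 1, 13: 1, 8: 1, 6: 1}
Mode: No mode

Mean=11, Median=10, Mode=No mode


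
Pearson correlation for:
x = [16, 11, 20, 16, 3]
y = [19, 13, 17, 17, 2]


n=5, Σx=66, Σy=68, Σxy=1065, Σx²=1042, Σy²=1112
r = (5×1065 - 66×68)/√((5×1042 - 66²)(5×1112 - 68²))
= 837/√(854×936) = 837/√799344 ≈ 837/894.0604 ≈ 0.9362

r ≈ 0.9362


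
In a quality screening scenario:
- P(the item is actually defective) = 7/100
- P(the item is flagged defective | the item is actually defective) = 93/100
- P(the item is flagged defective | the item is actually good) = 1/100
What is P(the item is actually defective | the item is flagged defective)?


Using Bayes' theorem:
P(A|B) = P(B|A)·P(A) / P(B)

P(the item is flagged defective) = 93/100 × 7/100 + 1/100 × 93/100
= 651/10000 + 93/10000 = 93/1250

P(the item is actually defective|the item is flagged defective) = (651/10000) / (93/1250) = 7/8

P(the item is actually defective|the item is flagged defective) = 7/8 ≈ 87.50%


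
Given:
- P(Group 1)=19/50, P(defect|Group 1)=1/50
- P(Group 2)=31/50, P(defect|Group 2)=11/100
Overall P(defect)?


P(B) = Σ P(B|Aᵢ)×P(Aᵢ)
  1/50×19/50 = 19/2500
  11/100×31/50 = 341/5000
Sum = 379/5000

P(defect) = 379/5000 ≈ 7.58%


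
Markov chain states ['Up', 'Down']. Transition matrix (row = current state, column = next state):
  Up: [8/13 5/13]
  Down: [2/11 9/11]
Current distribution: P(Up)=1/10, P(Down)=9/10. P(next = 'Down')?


P(next=Down) = Σᵢ P(now=i)×P(i→Down)
= 1/10×5/13 + 9/10×9/11
= 1/26 + 81/110 = 554/715

P = 554/715 ≈ 0.7748


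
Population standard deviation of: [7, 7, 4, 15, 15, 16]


Mean = 64/6 = 32/3
  (7-32/3)²=121/9
  (7-32/3)²=121/9
  (4-32/3)²=400/9
  (15-32/3)²=169/9
  (15-32/3)²=169/9
  (16-32/3)²=256/9
Σ(x-μ)² = 412/3
σ² = (412/3)/6 = 206/9

σ = √(206/9) ≈ 4.7842


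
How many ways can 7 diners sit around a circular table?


Circular arrangements of 7 distinct objects: fix one position to break rotational symmetry.
(n-1)! = 6! = 720

720


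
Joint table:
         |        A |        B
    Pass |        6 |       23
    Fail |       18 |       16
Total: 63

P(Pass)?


P(Pass) = (6+23)/63 = 29/63

P(Pass) = 29/63 ≈ 46.03%


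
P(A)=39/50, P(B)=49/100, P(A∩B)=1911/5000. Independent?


P(A)×P(B) = 1911/5000
P(A∩B) = 1911/5000
Equal ✓ → Independent

Yes, independent


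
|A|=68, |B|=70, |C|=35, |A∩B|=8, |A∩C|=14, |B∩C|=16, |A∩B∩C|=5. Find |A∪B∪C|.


|A∪B∪C| = 68+70+35-8-14-16+5 = 140

|A∪B∪C| = 140


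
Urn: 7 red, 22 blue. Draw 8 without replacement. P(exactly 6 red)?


Hypergeometric: C(7,6)×C(22,2)/C(29,8)
= 7×231/4292145 = 49/130065

P(X=6) = 49/130065 ≈ 0.04%


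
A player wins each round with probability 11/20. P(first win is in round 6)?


Geometric: P(X=6) = (1-p)^(k-1)×p = (9/20)^5×11/20 = 649539/64000000

P(X=6) = 649539/64000000 ≈ 1.01%


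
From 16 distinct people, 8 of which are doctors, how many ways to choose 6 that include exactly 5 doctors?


Choose 5 of the 8 doctors and 1 of the other 8 people:
C(8,5)×C(8,1) = 56×8 = 448

448


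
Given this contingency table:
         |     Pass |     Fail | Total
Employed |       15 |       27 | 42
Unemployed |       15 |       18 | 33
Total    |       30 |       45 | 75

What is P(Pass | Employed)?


P(Pass | Employed) = 15/(15+27) = 15/42 = 5/14

P(Pass|Employed) = 5/14 ≈ 35.71%


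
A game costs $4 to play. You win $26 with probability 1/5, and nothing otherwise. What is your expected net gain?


E[gain] = (26-4)×1/5 + (-4)×4/5
= 22/5 - 16/5 = 6/5

Expected net gain = $6/5 ≈ $1.20


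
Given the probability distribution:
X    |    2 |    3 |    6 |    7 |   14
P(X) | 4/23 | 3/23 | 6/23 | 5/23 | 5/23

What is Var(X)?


E[X] = 158/23
E[X²] = 1484/23
Var(X) = E[X²] - (E[X])² = 1484/23 - 24964/529 = 9168/529

Var(X) = 9168/529 ≈ 17.3308


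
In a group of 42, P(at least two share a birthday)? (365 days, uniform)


P(all different) = Π(365-i)/365 for i=0..41
= 0.085970
P(match) = 1 - 0.085970 = 0.914030

P ≈ 0.9140 ≈ 91.40%


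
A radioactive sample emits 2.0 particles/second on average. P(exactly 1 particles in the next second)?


Poisson(λ=2.0): P(X=1) = e^(-λ)×λ^k/k!
= e^(-2.0) × 2.0^1 / 1!
≈ 0.1353352832 × 2 / 1 ≈ 0.270671

P(X=1) ≈ 0.270671 ≈ 27.07%


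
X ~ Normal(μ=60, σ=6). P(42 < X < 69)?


z₁=(42-60)/6=-3.0, z₂=(69-60)/6=1.5
P = Φ(1.5) - Φ(-3.0) = 0.933193 - 0.001350 = 0.931843 ≈ 0.9318

P(42 < X < 69) ≈ 0.9318


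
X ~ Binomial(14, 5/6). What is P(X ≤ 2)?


P(X ≤ 2) = Σ P(X=i) for i=0..2
P(X=0) = 1/78364164096
P(X=1) = 35/39182082048
P(X=2) = 2275/78364164096
Sum = 391/13060694016

P(X ≤ 2) = 391/13060694016 ≈ 0.00%
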